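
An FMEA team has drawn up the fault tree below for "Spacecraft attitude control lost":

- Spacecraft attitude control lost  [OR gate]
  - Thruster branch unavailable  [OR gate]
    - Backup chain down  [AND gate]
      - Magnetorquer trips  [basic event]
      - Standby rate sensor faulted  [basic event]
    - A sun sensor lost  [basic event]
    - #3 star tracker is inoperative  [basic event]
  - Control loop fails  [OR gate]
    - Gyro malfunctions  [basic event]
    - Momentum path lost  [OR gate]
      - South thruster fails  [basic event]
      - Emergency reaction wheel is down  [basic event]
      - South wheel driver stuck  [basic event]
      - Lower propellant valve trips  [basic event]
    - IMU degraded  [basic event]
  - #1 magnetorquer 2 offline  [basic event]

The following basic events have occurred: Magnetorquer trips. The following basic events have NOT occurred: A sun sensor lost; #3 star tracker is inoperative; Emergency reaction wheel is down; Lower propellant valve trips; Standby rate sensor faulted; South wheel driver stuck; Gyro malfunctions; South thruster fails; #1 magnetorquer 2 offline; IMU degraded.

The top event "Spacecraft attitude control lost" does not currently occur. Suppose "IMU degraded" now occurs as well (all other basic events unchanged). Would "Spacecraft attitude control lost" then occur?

Yes

Counterfactual: set "IMU degraded" to occurred.
Backup chain down [AND]: Magnetorquer trips=occurs, Standby rate sensor faulted=not → not all inputs occur → does not occur.
Thruster branch unavailable [OR]: Backup chain down=not, A sun sensor lost=not, #3 star tracker is inoperative=not → no input occurs → does not occur.
Momentum path lost [OR]: South thruster fails=not, Emergency reaction wheel is down=not, South wheel driver stuck=not, Lower propellant valve trips=not → no input occurs → does not occur.
Control loop fails [OR]: Gyro malfunctions=not, Momentum path lost=not, IMU degraded=occurs → at least one input occurs → occurs.
Spacecraft attitude control lost [OR]: Thruster branch unavailable=not, Control loop fails=occurs, #1 magnetorquer 2 offline=not → at least one input occurs → occurs.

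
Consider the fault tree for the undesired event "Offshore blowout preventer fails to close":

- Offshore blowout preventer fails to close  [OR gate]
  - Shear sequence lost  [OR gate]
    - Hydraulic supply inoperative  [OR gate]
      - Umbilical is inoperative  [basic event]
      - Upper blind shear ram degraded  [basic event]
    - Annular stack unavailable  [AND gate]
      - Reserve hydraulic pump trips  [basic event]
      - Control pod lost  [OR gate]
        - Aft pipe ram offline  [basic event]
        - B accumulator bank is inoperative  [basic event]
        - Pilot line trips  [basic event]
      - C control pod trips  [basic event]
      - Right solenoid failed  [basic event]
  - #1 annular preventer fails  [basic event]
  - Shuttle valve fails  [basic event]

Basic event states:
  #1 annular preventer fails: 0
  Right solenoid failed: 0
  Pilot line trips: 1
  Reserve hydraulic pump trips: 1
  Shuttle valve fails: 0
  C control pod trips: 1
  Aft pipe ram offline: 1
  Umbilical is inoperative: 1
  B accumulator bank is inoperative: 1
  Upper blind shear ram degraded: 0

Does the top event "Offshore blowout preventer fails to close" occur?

Yes

Hydraulic supply inoperative [OR]: Umbilical is inoperative=occurs, Upper blind shear ram degraded=not → at least one input occurs → occurs.
Control pod lost [OR]: Aft pipe ram offline=occurs, B accumulator bank is inoperative=occurs, Pilot line trips=occurs → at least one input occurs → occurs.
Annular stack unavailable [AND]: Reserve hydraulic pump trips=occurs, Control pod lost=occurs, C control pod trips=occurs, Right solenoid failed=not → not all inputs occur → does not occur.
Shear sequence lost [OR]: Hydraulic supply inoperative=occurs, Annular stack unavailable=not → at least one input occurs → occurs.
Offshore blowout preventer fails to close [OR]: Shear sequence lost=occurs, #1 annular preventer fails=not, Shuttle valve fails=not → at least one input occurs → occurs.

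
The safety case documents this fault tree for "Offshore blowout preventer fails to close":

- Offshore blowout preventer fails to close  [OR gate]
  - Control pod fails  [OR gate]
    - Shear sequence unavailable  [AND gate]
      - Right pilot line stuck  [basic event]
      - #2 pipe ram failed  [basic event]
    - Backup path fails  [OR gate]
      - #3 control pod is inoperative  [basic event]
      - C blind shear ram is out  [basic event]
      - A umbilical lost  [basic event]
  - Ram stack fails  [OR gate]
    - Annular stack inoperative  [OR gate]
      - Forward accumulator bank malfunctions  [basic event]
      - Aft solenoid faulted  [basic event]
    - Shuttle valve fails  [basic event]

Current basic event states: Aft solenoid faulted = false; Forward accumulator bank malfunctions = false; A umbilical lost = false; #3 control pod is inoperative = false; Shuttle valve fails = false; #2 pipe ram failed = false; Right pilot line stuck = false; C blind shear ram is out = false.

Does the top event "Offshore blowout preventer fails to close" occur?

Shear sequence unavailable [AND]: Right pilot line stuck=not, #2 pipe ram failed=not → not all inputs occur → does not occur.
Backup path fails [OR]: #3 control pod is inoperative=not, C blind shear ram is out=not, A umbilical lost=not → no input occurs → does not occur.
Control pod fails [OR]: Shear sequence unavailable=not, Backup path fails=not → no input occurs → does not occur.
Annular stack inoperative [OR]: Forward accumulator bank malfunctions=not, Aft solenoid faulted=not → no input occurs → does not occur.
Ram stack fails [OR]: Annular stack inoperative=not, Shuttle valve fails=not → no input occurs → does not occur.
Offshore blowout preventer fails to close [OR]: Control pod fails=not, Ram stack fails=not → no input occurs → does not occur.

No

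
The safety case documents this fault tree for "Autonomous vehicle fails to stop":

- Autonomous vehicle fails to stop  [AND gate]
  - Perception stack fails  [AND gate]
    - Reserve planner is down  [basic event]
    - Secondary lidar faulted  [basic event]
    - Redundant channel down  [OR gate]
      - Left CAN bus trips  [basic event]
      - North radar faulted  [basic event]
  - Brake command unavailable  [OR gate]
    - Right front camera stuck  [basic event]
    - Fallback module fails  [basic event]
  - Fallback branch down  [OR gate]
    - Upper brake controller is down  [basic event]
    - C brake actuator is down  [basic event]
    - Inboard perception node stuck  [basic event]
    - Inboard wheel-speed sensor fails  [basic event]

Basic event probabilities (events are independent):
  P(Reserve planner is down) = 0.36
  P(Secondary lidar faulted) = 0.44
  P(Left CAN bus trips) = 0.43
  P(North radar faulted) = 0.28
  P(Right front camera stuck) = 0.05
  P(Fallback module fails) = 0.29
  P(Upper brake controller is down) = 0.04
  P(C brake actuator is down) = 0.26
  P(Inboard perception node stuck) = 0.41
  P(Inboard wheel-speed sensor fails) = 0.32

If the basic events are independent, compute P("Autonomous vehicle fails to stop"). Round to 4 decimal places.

0.0217

P(Redundant channel down) [OR] = 1 − (1−0.43) × (1−0.28) = 0.589600
P(Perception stack fails) [AND] = 0.36 × 0.44 × 0.589600 = 0.093393
P(Brake command unavailable) [OR] = 1 − (1−0.05) × (1−0.29) = 0.325500
P(Fallback branch down) [OR] = 1 − (1−0.04) × (1−0.26) × (1−0.41) × (1−0.32) = 0.714988
P(Autonomous vehicle fails to stop) [AND] = 0.093393 × 0.325500 × 0.714988 = 0.021735
Rounded to 4 decimal places: P(Autonomous vehicle fails to stop) ≈ 0.0217.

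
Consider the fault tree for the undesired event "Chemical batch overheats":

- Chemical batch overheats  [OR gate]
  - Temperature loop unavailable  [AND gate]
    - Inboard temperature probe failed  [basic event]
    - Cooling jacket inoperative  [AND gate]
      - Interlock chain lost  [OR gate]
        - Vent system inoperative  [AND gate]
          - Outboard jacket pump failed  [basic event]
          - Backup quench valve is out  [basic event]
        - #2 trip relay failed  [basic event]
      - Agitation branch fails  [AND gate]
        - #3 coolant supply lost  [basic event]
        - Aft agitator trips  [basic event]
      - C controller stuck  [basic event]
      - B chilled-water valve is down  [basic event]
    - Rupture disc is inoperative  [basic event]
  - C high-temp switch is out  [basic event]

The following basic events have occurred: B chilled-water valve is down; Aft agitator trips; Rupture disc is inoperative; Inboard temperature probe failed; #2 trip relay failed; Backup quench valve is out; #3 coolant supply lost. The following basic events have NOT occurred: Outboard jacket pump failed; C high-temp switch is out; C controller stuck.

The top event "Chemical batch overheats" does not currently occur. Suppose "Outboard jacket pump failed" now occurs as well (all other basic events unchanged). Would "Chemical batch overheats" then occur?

No

Counterfactual: set "Outboard jacket pump failed" to occurred.
Vent system inoperative [AND]: Outboard jacket pump failed=occurs, Backup quench valve is out=occurs → all inputs occur → occurs.
Interlock chain lost [OR]: Vent system inoperative=occurs, #2 trip relay failed=occurs → at least one input occurs → occurs.
Agitation branch fails [AND]: #3 coolant supply lost=occurs, Aft agitator trips=occurs → all inputs occur → occurs.
Cooling jacket inoperative [AND]: Interlock chain lost=occurs, Agitation branch fails=occurs, C controller stuck=not, B chilled-water valve is down=occurs → not all inputs occur → does not occur.
Temperature loop unavailable [AND]: Inboard temperature probe failed=occurs, Cooling jacket inoperative=not, Rupture disc is inoperative=occurs → not all inputs occur → does not occur.
Chemical batch overheats [OR]: Temperature loop unavailable=not, C high-temp switch is out=not → no input occurs → does not occur.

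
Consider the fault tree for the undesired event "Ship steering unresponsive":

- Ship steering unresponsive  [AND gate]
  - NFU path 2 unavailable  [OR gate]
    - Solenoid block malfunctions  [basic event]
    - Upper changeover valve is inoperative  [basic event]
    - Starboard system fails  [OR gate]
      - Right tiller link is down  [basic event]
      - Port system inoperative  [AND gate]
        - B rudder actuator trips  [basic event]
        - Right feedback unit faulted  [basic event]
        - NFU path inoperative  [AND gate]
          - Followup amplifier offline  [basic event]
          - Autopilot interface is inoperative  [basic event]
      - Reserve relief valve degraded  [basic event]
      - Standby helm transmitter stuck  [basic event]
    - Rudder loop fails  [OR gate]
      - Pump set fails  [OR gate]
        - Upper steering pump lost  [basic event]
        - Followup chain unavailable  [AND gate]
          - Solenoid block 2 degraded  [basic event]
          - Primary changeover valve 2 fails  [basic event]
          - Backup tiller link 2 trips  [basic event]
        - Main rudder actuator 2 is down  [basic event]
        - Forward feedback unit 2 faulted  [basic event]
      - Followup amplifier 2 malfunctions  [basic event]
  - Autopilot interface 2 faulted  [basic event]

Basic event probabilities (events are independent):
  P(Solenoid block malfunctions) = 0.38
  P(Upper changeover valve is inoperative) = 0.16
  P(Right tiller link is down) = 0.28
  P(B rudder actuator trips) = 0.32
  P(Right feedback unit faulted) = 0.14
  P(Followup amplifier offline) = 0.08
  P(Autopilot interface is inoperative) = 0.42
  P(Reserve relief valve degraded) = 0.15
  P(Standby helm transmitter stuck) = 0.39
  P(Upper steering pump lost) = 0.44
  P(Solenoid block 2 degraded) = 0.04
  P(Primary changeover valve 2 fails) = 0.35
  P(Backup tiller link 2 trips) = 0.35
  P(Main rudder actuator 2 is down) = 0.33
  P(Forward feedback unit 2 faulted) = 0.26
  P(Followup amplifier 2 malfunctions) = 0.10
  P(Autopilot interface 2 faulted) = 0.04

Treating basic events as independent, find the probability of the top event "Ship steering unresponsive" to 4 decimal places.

0.0381

P(NFU path inoperative) [AND] = 0.08 × 0.42 = 0.033600
P(Port system inoperative) [AND] = 0.32 × 0.14 × 0.033600 = 0.001505
P(Starboard system fails) [OR] = 1 − (1−0.28) × (1−0.001505) × (1−0.15) × (1−0.39) = 0.627242
P(Followup chain unavailable) [AND] = 0.04 × 0.35 × 0.35 = 0.004900
P(Pump set fails) [OR] = 1 − (1−0.44) × (1−0.004900) × (1−0.33) × (1−0.26) = 0.723712
P(Rudder loop fails) [OR] = 1 − (1−0.723712) × (1−0.10) = 0.751341
P(NFU path 2 unavailable) [OR] = 1 − (1−0.38) × (1−0.16) × (1−0.627242) × (1−0.751341) = 0.951727
P(Ship steering unresponsive) [AND] = 0.951727 × 0.04 = 0.038069
Rounded to 4 decimal places: P(Ship steering unresponsive) ≈ 0.0381.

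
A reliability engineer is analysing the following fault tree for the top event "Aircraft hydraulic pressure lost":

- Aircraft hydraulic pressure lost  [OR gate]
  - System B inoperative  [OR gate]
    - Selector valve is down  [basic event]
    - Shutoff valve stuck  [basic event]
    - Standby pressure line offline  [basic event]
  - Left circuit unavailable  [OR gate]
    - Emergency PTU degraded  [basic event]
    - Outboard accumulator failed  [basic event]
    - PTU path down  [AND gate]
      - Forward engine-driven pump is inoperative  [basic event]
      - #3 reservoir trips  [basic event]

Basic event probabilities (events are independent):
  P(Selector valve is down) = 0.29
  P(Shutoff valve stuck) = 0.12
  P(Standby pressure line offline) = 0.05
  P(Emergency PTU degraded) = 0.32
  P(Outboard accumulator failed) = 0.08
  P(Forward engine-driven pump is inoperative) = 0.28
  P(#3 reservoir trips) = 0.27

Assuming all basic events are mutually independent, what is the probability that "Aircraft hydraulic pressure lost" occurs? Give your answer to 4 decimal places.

P(System B inoperative) [OR] = 1 − (1−0.29) × (1−0.12) × (1−0.05) = 0.406440
P(PTU path down) [AND] = 0.28 × 0.27 = 0.075600
P(Left circuit unavailable) [OR] = 1 − (1−0.32) × (1−0.08) × (1−0.075600) = 0.421695
P(Aircraft hydraulic pressure lost) [OR] = 1 − (1−0.406440) × (1−0.421695) = 0.656741
Rounded to 4 decimal places: P(Aircraft hydraulic pressure lost) ≈ 0.6567.

0.6567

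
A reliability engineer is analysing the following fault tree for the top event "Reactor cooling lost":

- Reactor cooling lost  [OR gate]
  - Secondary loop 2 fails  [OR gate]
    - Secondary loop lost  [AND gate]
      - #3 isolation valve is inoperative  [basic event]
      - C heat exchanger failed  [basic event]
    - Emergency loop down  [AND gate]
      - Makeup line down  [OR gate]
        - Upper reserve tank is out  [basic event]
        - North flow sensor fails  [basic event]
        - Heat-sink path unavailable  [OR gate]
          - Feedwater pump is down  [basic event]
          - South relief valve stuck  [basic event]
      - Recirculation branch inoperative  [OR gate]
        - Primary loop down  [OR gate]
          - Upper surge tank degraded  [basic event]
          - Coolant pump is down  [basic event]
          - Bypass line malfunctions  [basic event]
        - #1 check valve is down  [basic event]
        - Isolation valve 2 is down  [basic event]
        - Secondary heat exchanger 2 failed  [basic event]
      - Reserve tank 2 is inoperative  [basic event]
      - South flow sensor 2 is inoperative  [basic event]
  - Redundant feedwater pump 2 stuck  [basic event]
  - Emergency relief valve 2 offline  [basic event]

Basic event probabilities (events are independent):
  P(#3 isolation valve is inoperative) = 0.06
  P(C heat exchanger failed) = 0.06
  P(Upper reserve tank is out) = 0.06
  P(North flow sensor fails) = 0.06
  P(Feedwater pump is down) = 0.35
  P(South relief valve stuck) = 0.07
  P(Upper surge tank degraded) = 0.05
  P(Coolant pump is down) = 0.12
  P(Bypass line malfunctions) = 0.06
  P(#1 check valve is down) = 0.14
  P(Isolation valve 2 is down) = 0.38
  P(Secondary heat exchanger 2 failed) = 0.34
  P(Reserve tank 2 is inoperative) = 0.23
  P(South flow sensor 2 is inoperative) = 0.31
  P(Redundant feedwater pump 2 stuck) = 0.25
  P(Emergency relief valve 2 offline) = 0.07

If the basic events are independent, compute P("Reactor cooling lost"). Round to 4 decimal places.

P(Secondary loop lost) [AND] = 0.06 × 0.06 = 0.003600
P(Heat-sink path unavailable) [OR] = 1 − (1−0.35) × (1−0.07) = 0.395500
P(Makeup line down) [OR] = 1 − (1−0.06) × (1−0.06) × (1−0.395500) = 0.465864
P(Primary loop down) [OR] = 1 − (1−0.05) × (1−0.12) × (1−0.06) = 0.214160
P(Recirculation branch inoperative) [OR] = 1 − (1−0.214160) × (1−0.14) × (1−0.38) × (1−0.34) = 0.723453
P(Emergency loop down) [AND] = 0.465864 × 0.723453 × 0.23 × 0.31 = 0.024030
P(Secondary loop 2 fails) [OR] = 1 − (1−0.003600) × (1−0.024030) = 0.027543
P(Reactor cooling lost) [OR] = 1 − (1−0.027543) × (1−0.25) × (1−0.07) = 0.321711
Rounded to 4 decimal places: P(Reactor cooling lost) ≈ 0.3217.

0.3217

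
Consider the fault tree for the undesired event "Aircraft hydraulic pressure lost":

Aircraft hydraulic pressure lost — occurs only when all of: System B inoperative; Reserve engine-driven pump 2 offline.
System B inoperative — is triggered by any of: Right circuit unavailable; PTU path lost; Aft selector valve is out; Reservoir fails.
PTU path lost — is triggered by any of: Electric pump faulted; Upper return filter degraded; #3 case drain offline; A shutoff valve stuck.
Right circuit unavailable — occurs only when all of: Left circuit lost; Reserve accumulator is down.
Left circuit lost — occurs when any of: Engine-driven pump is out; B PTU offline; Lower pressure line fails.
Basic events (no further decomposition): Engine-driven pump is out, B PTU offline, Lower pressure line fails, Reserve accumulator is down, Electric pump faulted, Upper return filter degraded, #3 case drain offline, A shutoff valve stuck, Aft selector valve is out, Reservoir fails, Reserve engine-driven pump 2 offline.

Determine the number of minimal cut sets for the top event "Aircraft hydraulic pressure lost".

Left circuit lost [OR]: union of children's cut sets → 3 cut set(s).
Right circuit unavailable [AND]: one cut set from each child combined → 3 × 1 = 3 cut set(s).
PTU path lost [OR]: union of children's cut sets → 4 cut set(s).
System B inoperative [OR]: union of children's cut sets → 9 cut set(s).
Aircraft hydraulic pressure lost [AND]: one cut set from each child combined → 9 × 1 = 9 cut set(s).
Minimal cut sets: {Engine-driven pump is out, Reserve accumulator is down, Reserve engine-driven pump 2 offline}; {B PTU offline, Reserve accumulator is down, Reserve engine-driven pump 2 offline}; {Lower pressure line fails, Reserve accumulator is down, Reserve engine-driven pump 2 offline}; {Electric pump faulted, Reserve engine-driven pump 2 offline}; {Reserve engine-driven pump 2 offline, Upper return filter degraded}; {#3 case drain offline, Reserve engine-driven pump 2 offline}; {A shutoff valve stuck, Reserve engine-driven pump 2 offline}; {Aft selector valve is out, Reserve engine-driven pump 2 offline}; {Reserve engine-driven pump 2 offline, Reservoir fails}.

9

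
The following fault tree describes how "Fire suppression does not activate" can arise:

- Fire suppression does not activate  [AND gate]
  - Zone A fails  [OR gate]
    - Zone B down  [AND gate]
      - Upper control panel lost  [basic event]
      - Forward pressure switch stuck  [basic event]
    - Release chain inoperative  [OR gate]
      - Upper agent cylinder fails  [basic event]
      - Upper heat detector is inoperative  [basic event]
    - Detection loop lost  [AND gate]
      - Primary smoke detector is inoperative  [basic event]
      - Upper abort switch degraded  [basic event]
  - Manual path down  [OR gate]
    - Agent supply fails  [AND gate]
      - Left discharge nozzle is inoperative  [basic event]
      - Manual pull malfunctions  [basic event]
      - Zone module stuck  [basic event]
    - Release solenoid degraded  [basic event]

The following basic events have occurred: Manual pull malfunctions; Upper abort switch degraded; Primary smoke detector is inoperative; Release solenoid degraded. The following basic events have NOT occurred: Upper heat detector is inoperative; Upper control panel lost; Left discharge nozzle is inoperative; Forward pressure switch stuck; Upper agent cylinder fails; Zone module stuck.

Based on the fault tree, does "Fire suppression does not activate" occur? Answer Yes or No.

Zone B down [AND]: Upper control panel lost=not, Forward pressure switch stuck=not → not all inputs occur → does not occur.
Release chain inoperative [OR]: Upper agent cylinder fails=not, Upper heat detector is inoperative=not → no input occurs → does not occur.
Detection loop lost [AND]: Primary smoke detector is inoperative=occurs, Upper abort switch degraded=occurs → all inputs occur → occurs.
Zone A fails [OR]: Zone B down=not, Release chain inoperative=not, Detection loop lost=occurs → at least one input occurs → occurs.
Agent supply fails [AND]: Left discharge nozzle is inoperative=not, Manual pull malfunctions=occurs, Zone module stuck=not → not all inputs occur → does not occur.
Manual path down [OR]: Agent supply fails=not, Release solenoid degraded=occurs → at least one input occurs → occurs.
Fire suppression does not activate [AND]: Zone A fails=occurs, Manual path down=occurs → all inputs occur → occurs.

Yes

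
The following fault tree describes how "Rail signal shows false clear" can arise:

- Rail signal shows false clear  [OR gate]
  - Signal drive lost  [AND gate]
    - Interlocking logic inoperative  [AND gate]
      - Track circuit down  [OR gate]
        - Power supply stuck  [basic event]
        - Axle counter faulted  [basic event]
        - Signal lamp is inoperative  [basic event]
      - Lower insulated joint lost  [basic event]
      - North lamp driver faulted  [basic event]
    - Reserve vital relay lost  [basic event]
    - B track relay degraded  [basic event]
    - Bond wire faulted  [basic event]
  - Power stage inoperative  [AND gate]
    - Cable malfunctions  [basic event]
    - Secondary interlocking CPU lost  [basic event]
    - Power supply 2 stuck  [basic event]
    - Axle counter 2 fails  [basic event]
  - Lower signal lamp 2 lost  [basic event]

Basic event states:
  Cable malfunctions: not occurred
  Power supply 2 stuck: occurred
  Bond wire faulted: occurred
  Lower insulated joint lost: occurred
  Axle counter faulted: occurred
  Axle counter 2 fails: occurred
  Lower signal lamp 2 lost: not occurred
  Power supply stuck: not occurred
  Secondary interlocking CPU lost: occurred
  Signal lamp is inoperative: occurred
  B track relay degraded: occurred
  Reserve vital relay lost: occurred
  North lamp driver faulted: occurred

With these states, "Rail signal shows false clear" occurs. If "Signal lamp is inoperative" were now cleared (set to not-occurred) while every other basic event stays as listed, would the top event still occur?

Counterfactual: set "Signal lamp is inoperative" to not occurred.
Track circuit down [OR]: Power supply stuck=not, Axle counter faulted=occurs, Signal lamp is inoperative=not → at least one input occurs → occurs.
Interlocking logic inoperative [AND]: Track circuit down=occurs, Lower insulated joint lost=occurs, North lamp driver faulted=occurs → all inputs occur → occurs.
Signal drive lost [AND]: Interlocking logic inoperative=occurs, Reserve vital relay lost=occurs, B track relay degraded=occurs, Bond wire faulted=occurs → all inputs occur → occurs.
Power stage inoperative [AND]: Cable malfunctions=not, Secondary interlocking CPU lost=occurs, Power supply 2 stuck=occurs, Axle counter 2 fails=occurs → not all inputs occur → does not occur.
Rail signal shows false clear [OR]: Signal drive lost=occurs, Power stage inoperative=not, Lower signal lamp 2 lost=not → at least one input occurs → occurs.

Yes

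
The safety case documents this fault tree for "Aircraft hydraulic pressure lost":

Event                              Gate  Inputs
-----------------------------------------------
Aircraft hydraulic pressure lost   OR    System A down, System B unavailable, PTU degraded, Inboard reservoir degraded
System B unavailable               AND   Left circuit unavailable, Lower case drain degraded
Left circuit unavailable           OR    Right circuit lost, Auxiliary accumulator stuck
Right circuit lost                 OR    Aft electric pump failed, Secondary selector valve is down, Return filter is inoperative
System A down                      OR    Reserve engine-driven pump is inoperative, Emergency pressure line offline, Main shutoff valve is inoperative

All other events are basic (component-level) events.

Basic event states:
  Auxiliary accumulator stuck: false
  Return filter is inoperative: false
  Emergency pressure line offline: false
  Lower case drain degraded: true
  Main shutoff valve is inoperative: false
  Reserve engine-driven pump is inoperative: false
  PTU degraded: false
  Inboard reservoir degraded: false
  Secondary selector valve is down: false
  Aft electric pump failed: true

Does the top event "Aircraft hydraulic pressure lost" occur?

Yes

System A down [OR]: Reserve engine-driven pump is inoperative=not, Emergency pressure line offline=not, Main shutoff valve is inoperative=not → no input occurs → does not occur.
Right circuit lost [OR]: Aft electric pump failed=occurs, Secondary selector valve is down=not, Return filter is inoperative=not → at least one input occurs → occurs.
Left circuit unavailable [OR]: Right circuit lost=occurs, Auxiliary accumulator stuck=not → at least one input occurs → occurs.
System B unavailable [AND]: Left circuit unavailable=occurs, Lower case drain degraded=occurs → all inputs occur → occurs.
Aircraft hydraulic pressure lost [OR]: System A down=not, System B unavailable=occurs, PTU degraded=not, Inboard reservoir degraded=not → at least one input occurs → occurs.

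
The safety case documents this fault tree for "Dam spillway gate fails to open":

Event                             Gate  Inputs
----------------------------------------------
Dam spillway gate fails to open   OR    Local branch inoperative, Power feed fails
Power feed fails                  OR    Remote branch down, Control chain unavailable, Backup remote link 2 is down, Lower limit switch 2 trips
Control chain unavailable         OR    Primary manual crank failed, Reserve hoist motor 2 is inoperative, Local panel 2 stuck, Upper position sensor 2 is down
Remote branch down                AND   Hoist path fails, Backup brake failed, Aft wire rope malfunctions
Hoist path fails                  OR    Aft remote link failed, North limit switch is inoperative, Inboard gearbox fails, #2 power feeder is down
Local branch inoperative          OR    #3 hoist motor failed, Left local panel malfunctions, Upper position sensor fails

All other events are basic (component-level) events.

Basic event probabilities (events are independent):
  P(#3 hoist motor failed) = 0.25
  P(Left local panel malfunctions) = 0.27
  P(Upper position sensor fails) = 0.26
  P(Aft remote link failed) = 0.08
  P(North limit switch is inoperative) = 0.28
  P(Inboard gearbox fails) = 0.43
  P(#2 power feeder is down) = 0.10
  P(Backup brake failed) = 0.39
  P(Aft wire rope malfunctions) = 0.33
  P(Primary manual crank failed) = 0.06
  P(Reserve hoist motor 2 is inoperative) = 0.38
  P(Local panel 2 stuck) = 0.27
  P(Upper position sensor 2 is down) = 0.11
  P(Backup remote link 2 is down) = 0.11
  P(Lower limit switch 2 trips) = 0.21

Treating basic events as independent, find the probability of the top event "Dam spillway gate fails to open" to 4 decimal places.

P(Local branch inoperative) [OR] = 1 − (1−0.25) × (1−0.27) × (1−0.26) = 0.594850
P(Hoist path fails) [OR] = 1 − (1−0.08) × (1−0.28) × (1−0.43) × (1−0.10) = 0.660189
P(Remote branch down) [AND] = 0.660189 × 0.39 × 0.33 = 0.084966
P(Control chain unavailable) [OR] = 1 − (1−0.06) × (1−0.38) × (1−0.27) × (1−0.11) = 0.621355
P(Power feed fails) [OR] = 1 − (1−0.084966) × (1−0.621355) × (1−0.11) × (1−0.21) = 0.756395
P(Dam spillway gate fails to open) [OR] = 1 − (1−0.594850) × (1−0.756395) = 0.901303
Rounded to 4 decimal places: P(Dam spillway gate fails to open) ≈ 0.9013.

0.9013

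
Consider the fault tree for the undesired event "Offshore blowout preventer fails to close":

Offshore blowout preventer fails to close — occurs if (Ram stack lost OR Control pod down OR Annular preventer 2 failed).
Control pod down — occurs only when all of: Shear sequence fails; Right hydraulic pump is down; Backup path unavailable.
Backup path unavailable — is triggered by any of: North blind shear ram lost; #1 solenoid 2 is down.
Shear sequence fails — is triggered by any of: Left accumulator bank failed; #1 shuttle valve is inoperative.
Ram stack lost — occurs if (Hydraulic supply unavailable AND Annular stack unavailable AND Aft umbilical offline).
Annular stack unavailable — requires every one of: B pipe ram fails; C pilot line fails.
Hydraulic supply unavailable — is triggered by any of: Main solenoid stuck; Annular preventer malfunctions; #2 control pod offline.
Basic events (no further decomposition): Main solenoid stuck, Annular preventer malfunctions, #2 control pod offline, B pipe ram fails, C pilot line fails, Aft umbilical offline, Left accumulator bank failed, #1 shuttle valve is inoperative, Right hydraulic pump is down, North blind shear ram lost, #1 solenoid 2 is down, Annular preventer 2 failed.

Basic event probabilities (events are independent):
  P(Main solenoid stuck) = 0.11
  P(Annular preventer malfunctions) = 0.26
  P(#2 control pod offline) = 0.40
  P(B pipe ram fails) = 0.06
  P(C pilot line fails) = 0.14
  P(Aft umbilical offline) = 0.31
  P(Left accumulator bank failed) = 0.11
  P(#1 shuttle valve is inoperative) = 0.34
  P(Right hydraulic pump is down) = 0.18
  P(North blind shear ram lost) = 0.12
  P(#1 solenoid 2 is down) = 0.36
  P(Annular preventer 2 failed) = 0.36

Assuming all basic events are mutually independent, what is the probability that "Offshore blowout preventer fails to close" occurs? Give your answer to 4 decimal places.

0.3817

P(Hydraulic supply unavailable) [OR] = 1 − (1−0.11) × (1−0.26) × (1−0.40) = 0.604840
P(Annular stack unavailable) [AND] = 0.06 × 0.14 = 0.008400
P(Ram stack lost) [AND] = 0.604840 × 0.008400 × 0.31 = 0.001575
P(Shear sequence fails) [OR] = 1 − (1−0.11) × (1−0.34) = 0.412600
P(Backup path unavailable) [OR] = 1 − (1−0.12) × (1−0.36) = 0.436800
P(Control pod down) [AND] = 0.412600 × 0.18 × 0.436800 = 0.032440
P(Offshore blowout preventer fails to close) [OR] = 1 − (1−0.001575) × (1−0.032440) × (1−0.36) = 0.381737
Rounded to 4 decimal places: P(Offshore blowout preventer fails to close) ≈ 0.3817.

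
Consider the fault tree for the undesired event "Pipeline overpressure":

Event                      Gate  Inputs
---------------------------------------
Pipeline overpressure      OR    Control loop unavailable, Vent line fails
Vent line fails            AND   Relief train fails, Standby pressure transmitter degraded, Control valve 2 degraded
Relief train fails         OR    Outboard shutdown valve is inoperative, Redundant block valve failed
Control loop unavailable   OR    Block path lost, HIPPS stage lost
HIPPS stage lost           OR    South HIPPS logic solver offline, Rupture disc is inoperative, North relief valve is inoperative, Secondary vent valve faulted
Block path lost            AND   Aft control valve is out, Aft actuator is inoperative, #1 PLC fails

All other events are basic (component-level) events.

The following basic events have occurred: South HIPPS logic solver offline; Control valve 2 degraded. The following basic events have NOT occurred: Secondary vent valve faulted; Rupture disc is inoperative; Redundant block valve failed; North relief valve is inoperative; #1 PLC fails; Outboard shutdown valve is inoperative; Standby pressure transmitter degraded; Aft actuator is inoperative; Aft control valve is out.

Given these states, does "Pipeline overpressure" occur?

Block path lost [AND]: Aft control valve is out=not, Aft actuator is inoperative=not, #1 PLC fails=not → not all inputs occur → does not occur.
HIPPS stage lost [OR]: South HIPPS logic solver offline=occurs, Rupture disc is inoperative=not, North relief valve is inoperative=not, Secondary vent valve faulted=not → at least one input occurs → occurs.
Control loop unavailable [OR]: Block path lost=not, HIPPS stage lost=occurs → at least one input occurs → occurs.
Relief train fails [OR]: Outboard shutdown valve is inoperative=not, Redundant block valve failed=not → no input occurs → does not occur.
Vent line fails [AND]: Relief train fails=not, Standby pressure transmitter degraded=not, Control valve 2 degraded=occurs → not all inputs occur → does not occur.
Pipeline overpressure [OR]: Control loop unavailable=occurs, Vent line fails=not → at least one input occurs → occurs.

Yes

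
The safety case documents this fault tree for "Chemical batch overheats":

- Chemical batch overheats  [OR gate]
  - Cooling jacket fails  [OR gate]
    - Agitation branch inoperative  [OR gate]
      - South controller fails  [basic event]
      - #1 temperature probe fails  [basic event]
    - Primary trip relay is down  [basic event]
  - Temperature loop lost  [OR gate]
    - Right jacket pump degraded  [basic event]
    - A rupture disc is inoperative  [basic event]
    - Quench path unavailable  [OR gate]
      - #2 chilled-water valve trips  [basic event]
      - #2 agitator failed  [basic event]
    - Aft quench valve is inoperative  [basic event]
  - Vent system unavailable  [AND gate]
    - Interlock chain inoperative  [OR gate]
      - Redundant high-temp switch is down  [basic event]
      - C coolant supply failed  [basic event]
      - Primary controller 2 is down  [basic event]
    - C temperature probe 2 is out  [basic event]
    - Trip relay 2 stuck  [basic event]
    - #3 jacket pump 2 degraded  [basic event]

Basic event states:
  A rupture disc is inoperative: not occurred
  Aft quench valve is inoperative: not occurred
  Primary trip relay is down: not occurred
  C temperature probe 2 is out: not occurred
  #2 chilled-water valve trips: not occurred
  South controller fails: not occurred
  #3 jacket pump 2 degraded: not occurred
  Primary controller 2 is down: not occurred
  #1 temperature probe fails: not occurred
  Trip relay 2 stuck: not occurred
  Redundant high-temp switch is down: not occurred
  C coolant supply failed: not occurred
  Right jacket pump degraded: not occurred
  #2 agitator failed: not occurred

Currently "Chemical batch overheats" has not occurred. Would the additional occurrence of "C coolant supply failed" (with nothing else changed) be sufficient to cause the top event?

No

Counterfactual: set "C coolant supply failed" to occurred.
Agitation branch inoperative [OR]: South controller fails=not, #1 temperature probe fails=not → no input occurs → does not occur.
Cooling jacket fails [OR]: Agitation branch inoperative=not, Primary trip relay is down=not → no input occurs → does not occur.
Quench path unavailable [OR]: #2 chilled-water valve trips=not, #2 agitator failed=not → no input occurs → does not occur.
Temperature loop lost [OR]: Right jacket pump degraded=not, A rupture disc is inoperative=not, Quench path unavailable=not, Aft quench valve is inoperative=not → no input occurs → does not occur.
Interlock chain inoperative [OR]: Redundant high-temp switch is down=not, C coolant supply failed=occurs, Primary controller 2 is down=not → at least one input occurs → occurs.
Vent system unavailable [AND]: Interlock chain inoperative=occurs, C temperature probe 2 is out=not, Trip relay 2 stuck=not, #3 jacket pump 2 degraded=not → not all inputs occur → does not occur.
Chemical batch overheats [OR]: Cooling jacket fails=not, Temperature loop lost=not, Vent system unavailable=not → no input occurs → does not occur.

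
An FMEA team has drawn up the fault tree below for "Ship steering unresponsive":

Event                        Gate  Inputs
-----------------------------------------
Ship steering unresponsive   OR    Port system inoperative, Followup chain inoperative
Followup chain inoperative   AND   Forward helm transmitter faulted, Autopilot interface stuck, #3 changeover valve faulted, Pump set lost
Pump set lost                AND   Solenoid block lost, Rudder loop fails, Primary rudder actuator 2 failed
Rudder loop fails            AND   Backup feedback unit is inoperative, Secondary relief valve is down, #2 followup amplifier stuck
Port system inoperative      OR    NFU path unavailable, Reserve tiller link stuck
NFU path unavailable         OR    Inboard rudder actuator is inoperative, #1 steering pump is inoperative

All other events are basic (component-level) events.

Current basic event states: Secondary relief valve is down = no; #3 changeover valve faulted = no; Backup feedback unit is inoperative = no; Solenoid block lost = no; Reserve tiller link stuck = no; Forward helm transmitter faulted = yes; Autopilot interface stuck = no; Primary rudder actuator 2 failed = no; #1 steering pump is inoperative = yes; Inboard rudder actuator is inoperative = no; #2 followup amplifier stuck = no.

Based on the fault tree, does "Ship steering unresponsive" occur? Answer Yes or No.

Yes

NFU path unavailable [OR]: Inboard rudder actuator is inoperative=not, #1 steering pump is inoperative=occurs → at least one input occurs → occurs.
Port system inoperative [OR]: NFU path unavailable=occurs, Reserve tiller link stuck=not → at least one input occurs → occurs.
Rudder loop fails [AND]: Backup feedback unit is inoperative=not, Secondary relief valve is down=not, #2 followup amplifier stuck=not → not all inputs occur → does not occur.
Pump set lost [AND]: Solenoid block lost=not, Rudder loop fails=not, Primary rudder actuator 2 failed=not → not all inputs occur → does not occur.
Followup chain inoperative [AND]: Forward helm transmitter faulted=occurs, Autopilot interface stuck=not, #3 changeover valve faulted=not, Pump set lost=not → not all inputs occur → does not occur.
Ship steering unresponsive [OR]: Port system inoperative=occurs, Followup chain inoperative=not → at least one input occurs → occurs.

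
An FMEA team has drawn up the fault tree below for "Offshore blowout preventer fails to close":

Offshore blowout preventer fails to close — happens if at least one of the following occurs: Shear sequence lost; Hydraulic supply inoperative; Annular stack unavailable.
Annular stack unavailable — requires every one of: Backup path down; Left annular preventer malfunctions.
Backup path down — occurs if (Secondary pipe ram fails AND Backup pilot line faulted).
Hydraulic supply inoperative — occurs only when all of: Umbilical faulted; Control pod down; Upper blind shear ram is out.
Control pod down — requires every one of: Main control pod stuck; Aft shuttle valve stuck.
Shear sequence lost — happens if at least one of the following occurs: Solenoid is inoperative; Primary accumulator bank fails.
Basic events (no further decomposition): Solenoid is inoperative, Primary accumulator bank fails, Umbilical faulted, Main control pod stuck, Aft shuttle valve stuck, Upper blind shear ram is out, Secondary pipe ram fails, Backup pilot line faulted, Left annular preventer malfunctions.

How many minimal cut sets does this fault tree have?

4

Shear sequence lost [OR]: union of children's cut sets → 2 cut set(s).
Control pod down [AND]: one cut set from each child combined → 1 × 1 = 1 cut set(s).
Hydraulic supply inoperative [AND]: one cut set from each child combined → 1 × 1 × 1 = 1 cut set(s).
Backup path down [AND]: one cut set from each child combined → 1 × 1 = 1 cut set(s).
Annular stack unavailable [AND]: one cut set from each child combined → 1 × 1 = 1 cut set(s).
Offshore blowout preventer fails to close [OR]: union of children's cut sets → 4 cut set(s).
Minimal cut sets: {Solenoid is inoperative}; {Primary accumulator bank fails}; {Aft shuttle valve stuck, Main control pod stuck, Umbilical faulted, Upper blind shear ram is out}; {Backup pilot line faulted, Left annular preventer malfunctions, Secondary pipe ram fails}.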